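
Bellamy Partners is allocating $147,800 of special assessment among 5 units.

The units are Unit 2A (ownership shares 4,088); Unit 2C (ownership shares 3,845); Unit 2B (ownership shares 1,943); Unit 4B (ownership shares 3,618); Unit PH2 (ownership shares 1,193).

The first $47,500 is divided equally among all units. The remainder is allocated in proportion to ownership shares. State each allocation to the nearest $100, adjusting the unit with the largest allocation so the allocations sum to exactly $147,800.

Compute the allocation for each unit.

First tranche $47,500 split equally: $9,500 each.
Remainder $100,300 by ownership shares (total 14,687): Unit 2A 27,917.64 → $27,900; Unit 2C 26,258.15 → $26,300; Unit 2B 13,269.07 → $13,300; Unit 4B 24,707.93 → $24,700; Unit PH2 8,147.20 → $8,100.
Totals: Unit 2A $9,500 + $27,900 = $37,400; Unit 2C $9,500 + $26,300 = $35,800; Unit 2B $9,500 + $13,300 = $22,800; Unit 4B $9,500 + $24,700 = $34,200; Unit PH2 $9,500 + $8,100 = $17,600.

Unit 2A: $37,400 | Unit 2C: $35,800 | Unit 2B: $22,800 | Unit 4B: $34,200 | Unit PH2: $17,600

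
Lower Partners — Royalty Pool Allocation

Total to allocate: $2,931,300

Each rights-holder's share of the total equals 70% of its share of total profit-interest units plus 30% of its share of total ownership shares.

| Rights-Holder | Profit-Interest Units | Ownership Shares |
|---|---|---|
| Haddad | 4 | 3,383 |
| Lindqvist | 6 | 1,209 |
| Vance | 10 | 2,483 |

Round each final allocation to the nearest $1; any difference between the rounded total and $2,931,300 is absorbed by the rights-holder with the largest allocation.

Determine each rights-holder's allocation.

Profit-interest units total 20; ownership shares total 7,075.
Composite weights (70% profit-interest units + 30% ownership shares): Haddad 0.2834; Lindqvist 0.2613; Vance 0.4553.
Unrounded shares: Haddad 830,873.36; Lindqvist 765,846.15; Vance 1,334,580.49.
At nearest $1: Haddad $830,873; Lindqvist $765,846; Vance $1,334,580. Sum = $2,931,299.
Difference $2,931,300 − $2,931,299 = +$1 applied to largest allocation (Vance): Vance becomes $1,334,581.

Haddad: $830,873; Lindqvist: $765,846; Vance: $1,334,581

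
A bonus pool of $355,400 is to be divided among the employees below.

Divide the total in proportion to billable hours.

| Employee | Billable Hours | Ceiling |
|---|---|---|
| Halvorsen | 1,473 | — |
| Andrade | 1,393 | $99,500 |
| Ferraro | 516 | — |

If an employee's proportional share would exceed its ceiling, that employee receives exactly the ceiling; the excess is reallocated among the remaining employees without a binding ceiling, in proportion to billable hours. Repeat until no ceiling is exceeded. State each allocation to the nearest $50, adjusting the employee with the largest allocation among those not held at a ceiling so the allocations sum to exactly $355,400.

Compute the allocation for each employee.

Halvorsen: $189,500 · Andrade: $99,500 · Ferraro: $66,400

Total billable hours = 3,382.
Proportional shares (ignoring caps): Halvorsen 154,791.31; Andrade 146,384.45; Ferraro 54,224.25.
Cap binds for Andrade ($99,500); remaining pool $255,900 reallocated over remaining billable hours 1,989.
Redistributed shares: Halvorsen 189,512.67 → $189,500; Ferraro 66,387.33 → $66,400.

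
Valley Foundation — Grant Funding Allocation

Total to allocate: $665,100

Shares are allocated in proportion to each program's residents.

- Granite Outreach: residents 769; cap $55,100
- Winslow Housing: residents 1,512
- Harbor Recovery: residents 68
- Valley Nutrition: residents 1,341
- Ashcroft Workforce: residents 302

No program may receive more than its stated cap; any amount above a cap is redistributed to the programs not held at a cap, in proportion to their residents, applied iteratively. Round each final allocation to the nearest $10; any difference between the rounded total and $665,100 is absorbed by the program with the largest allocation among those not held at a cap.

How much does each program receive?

Granite Outreach: $55,100 · Winslow Housing: $286,170 · Harbor Recovery: $12,870 · Valley Nutrition: $253,800 · Ashcroft Workforce: $57,160

Residents total: 3,992.
Unconstrained shares: Granite Outreach 128,121.72; Winslow Housing 251,911.62; Harbor Recovery 11,329.36; Valley Nutrition 223,421.62; Ashcroft Workforce 50,315.68.
Cap binds for Granite Outreach ($55,100); remaining pool $610,000 reallocated over remaining residents 3,223.
Redistributed shares: Winslow Housing 286,168.17 → $286,170; Harbor Recovery 12,870.00 → $12,870; Valley Nutrition 253,803.91 → $253,800; Ashcroft Workforce 57,157.93 → $57,160.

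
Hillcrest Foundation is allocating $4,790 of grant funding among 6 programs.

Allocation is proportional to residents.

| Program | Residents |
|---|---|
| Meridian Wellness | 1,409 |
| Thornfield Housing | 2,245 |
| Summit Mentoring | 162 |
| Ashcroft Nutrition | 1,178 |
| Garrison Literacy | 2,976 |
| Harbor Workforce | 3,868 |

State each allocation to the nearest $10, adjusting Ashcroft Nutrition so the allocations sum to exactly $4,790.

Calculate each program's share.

Meridian Wellness: $570 | Thornfield Housing: $910 | Summit Mentoring: $70 | Ashcroft Nutrition: $470 | Garrison Literacy: $1,200 | Harbor Workforce: $1,570

Residents total: 11,838.
Pro-rata amounts: Meridian Wellness 1,409/11,838 × $4,790 = 570.12; Thornfield Housing 2,245/11,838 × $4,790 = 908.39; Summit Mentoring 162/11,838 × $4,790 = 65.55; Ashcroft Nutrition 1,178/11,838 × $4,790 = 476.65; Garrison Literacy 2,976/11,838 × $4,790 = 1,204.18; Harbor Workforce 3,868/11,838 × $4,790 = 1,565.11.
Rounded to nearest $10: Meridian Wellness $570; Thornfield Housing $910; Summit Mentoring $70; Ashcroft Nutrition $480; Garrison Literacy $1,200; Harbor Workforce $1,570. Sum = $4,800.
Difference $4,790 − $4,800 = −$10 applied to Ashcroft Nutrition: Ashcroft Nutrition becomes $470.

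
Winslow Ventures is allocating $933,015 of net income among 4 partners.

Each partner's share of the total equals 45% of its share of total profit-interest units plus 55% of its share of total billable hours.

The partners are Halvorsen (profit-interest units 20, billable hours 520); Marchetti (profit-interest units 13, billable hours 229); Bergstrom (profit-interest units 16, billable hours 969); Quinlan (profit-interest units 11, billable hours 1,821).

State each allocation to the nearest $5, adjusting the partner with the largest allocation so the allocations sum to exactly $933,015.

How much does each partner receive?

Halvorsen: $215,355 | Marchetti: $124,175 | Bergstrom: $252,470 | Quinlan: $341,015

Totals — profit-interest units 60, billable hours 3,539.
Composite weights (45% profit-interest units + 55% billable hours): Halvorsen 0.2308; Marchetti 0.1331; Bergstrom 0.2706; Quinlan 0.3655.
Unrounded shares: Halvorsen 215,352.73; Marchetti 124,174.17; Bergstrom 252,467.69; Quinlan 341,020.41.
Rounded to nearest $5: Halvorsen $215,355; Marchetti $124,175; Bergstrom $252,470; Quinlan $341,020. Sum = $933,020.
Difference $933,015 − $933,020 = −$5 applied to largest allocation (Quinlan): Quinlan becomes $341,015.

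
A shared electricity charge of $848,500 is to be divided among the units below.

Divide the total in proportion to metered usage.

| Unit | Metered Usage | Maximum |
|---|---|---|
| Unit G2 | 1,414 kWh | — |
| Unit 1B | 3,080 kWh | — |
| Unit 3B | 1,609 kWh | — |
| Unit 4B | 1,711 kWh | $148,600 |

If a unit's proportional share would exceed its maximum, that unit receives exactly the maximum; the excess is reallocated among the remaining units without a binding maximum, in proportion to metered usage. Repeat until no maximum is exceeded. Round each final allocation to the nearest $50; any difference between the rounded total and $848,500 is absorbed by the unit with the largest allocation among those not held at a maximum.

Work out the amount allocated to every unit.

Unit G2: $162,150; Unit 1B: $353,250; Unit 3B: $184,500; Unit 4B: $148,600

Total metered usage = 7,814.
Proportional shares (ignoring caps): Unit G2 153,542.23; Unit 1B 334,448.43; Unit 3B 174,716.73; Unit 4B 185,792.62.
Cap binds for Unit 4B ($148,600); balance $699,900 reallocated over remaining metered usage 6,103.
Remaining shares: Unit G2 162,159.36 → $162,150; Unit 1B 353,218.42 → $353,200; Unit 3B 184,522.22 → $184,500.
Rounding difference +$50 applied to Unit 1B → $353,250.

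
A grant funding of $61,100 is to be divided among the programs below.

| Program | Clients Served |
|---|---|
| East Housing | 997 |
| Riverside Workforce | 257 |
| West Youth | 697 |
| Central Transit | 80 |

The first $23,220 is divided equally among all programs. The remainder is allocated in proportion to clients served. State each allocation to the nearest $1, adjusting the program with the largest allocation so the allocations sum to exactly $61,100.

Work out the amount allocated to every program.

$23,220 shared equally gives $5,805 per program.
Remainder $37,880 by clients served (total 2,031): East Housing 18,594.96 → $18,595; Riverside Workforce 4,793.28 → $4,793; West Youth 12,999.68 → $13,000; Central Transit 1,492.07 → $1,492.
Totals: East Housing $5,805 + $18,595 = $24,400; Riverside Workforce $5,805 + $4,793 = $10,598; West Youth $5,805 + $13,000 = $18,805; Central Transit $5,805 + $1,492 = $7,297.

East Housing: $24,400 | Riverside Workforce: $10,598 | West Youth: $18,805 | Central Transit: $7,297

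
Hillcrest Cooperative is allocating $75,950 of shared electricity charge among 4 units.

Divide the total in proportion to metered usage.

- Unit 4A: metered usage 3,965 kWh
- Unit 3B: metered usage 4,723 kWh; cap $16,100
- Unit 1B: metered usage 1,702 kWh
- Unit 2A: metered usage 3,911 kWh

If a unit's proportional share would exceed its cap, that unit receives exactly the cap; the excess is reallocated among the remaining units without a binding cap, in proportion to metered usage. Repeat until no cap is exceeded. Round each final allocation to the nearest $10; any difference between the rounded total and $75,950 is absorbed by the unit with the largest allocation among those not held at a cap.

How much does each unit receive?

Total metered usage = 14,301.
Pro-rata shares before constraints: Unit 4A 21,057.39; Unit 3B 25,082.99; Unit 1B 9,039.01; Unit 2A 20,770.61.
Cap binds for Unit 3B ($16,100); residual $59,850 reallocated over remaining metered usage 9,578.
Redistributed shares: Unit 4A 24,776.08 → $24,780; Unit 1B 10,635.28 → $10,640; Unit 2A 24,438.65 → $24,440.
Rounding difference −$10 applied to Unit 4A → $24,770.

Unit 4A: $24,770 | Unit 3B: $16,100 | Unit 1B: $10,640 | Unit 2A: $24,440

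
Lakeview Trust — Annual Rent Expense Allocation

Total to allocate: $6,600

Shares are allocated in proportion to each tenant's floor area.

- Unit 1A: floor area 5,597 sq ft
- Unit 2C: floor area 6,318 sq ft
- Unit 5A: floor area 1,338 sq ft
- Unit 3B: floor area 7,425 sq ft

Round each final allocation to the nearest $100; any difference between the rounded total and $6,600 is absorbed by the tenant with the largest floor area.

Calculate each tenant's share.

Unit 1A: $1,800 | Unit 2C: $2,000 | Unit 5A: $400 | Unit 3B: $2,400

Floor area total: 5,597 + 6,318 + 1,338 + 7,425 = 20,678.
Raw shares: Unit 1A 1,786.45; Unit 2C 2,016.58; Unit 5A 427.06; Unit 3B 2,369.91.
After rounding ($100): Unit 1A $1,800; Unit 2C $2,000; Unit 5A $400; Unit 3B $2,400. Sum = $6,600.
No rounding difference to absorb.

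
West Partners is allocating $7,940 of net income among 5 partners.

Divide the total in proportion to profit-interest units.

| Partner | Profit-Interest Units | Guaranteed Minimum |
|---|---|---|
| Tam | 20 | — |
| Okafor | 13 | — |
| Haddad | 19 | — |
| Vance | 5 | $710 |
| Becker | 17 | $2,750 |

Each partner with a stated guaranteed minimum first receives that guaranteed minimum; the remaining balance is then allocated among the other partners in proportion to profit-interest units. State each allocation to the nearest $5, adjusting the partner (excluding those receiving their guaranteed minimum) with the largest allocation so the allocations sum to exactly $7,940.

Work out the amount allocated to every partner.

Guaranteed amounts: Vance $710; Becker $2,750. Remaining pool $4,480.
Remaining pool split over remaining profit-interest units 52: Tam 1,723.08 → $1,725; Okafor 1,120.00 → $1,120; Haddad 1,636.92 → $1,635.

Tam: $1,725 | Okafor: $1,120 | Haddad: $1,635 | Vance: $710 | Becker: $2,750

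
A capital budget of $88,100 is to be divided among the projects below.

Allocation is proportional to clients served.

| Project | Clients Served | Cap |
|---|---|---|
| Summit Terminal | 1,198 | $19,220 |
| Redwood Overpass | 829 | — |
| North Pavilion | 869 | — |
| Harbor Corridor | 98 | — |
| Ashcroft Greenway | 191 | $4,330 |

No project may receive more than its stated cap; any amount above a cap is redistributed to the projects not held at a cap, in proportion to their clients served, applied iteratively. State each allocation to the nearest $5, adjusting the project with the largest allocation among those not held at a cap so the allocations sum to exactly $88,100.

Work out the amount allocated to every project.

Summit Terminal: $19,220 | Redwood Overpass: $29,795 | North Pavilion: $31,235 | Harbor Corridor: $3,520 | Ashcroft Greenway: $4,330

Sum of clients served: 3,185.
Unconstrained shares: Summit Terminal 33,137.77; Redwood Overpass 22,930.89; North Pavilion 24,037.33; Harbor Corridor 2,710.77; Ashcroft Greenway 5,283.23.
Capped: Summit Terminal ($19,220), Ashcroft Greenway ($4,330); remaining pool $64,550 reallocated over remaining clients served 1,796.
Remaining shares: Redwood Overpass 29,795.07 → $29,795; North Pavilion 31,232.71 → $31,235; Harbor Corridor 3,522.22 → $3,520.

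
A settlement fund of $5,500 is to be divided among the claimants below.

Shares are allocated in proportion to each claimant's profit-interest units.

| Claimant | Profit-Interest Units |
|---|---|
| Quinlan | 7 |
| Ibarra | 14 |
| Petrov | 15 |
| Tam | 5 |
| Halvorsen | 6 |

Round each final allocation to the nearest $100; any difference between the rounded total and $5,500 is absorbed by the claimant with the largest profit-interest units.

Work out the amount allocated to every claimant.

Quinlan: $800 · Ibarra: $1,600 · Petrov: $1,800 · Tam: $600 · Halvorsen: $700

Sum of profit-interest units: 7 + 14 + 15 + 5 + 6 = 47.
Proportional shares: Quinlan 819.15; Ibarra 1,638.30; Petrov 1,755.32; Tam 585.11; Halvorsen 702.13.
Rounded to nearest $100: Quinlan $800; Ibarra $1,600; Petrov $1,800; Tam $600; Halvorsen $700. Sum = $5,500.
No rounding difference to absorb.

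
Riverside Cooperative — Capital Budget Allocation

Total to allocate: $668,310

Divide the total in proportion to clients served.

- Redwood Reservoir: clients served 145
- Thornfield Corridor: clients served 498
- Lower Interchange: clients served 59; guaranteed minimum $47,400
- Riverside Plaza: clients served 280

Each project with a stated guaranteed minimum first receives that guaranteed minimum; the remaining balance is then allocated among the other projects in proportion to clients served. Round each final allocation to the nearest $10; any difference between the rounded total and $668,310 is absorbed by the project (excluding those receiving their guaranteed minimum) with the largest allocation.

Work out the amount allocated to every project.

Fund the minimums — Lower Interchange $47,400. Remaining pool $620,910.
Remaining pool split over remaining clients served 923: Redwood Reservoir 97,542.74 → $97,540; Thornfield Corridor 335,008.86 → $335,010; Riverside Plaza 188,358.40 → $188,360.

Redwood Reservoir: $97,540 · Thornfield Corridor: $335,010 · Lower Interchange: $47,400 · Riverside Plaza: $188,360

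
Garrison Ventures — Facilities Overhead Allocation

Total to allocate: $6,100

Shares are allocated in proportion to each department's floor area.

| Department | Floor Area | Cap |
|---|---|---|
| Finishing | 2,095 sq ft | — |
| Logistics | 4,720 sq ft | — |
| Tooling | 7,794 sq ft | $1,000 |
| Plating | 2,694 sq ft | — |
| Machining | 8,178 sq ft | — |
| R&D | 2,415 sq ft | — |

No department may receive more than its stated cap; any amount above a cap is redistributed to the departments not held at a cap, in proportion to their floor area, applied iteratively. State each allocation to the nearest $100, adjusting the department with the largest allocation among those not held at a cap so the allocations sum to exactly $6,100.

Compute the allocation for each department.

Finishing: $500 | Logistics: $1,200 | Tooling: $1,000 | Plating: $700 | Machining: $2,100 | R&D: $600

Total floor area = 27,896.
Pro-rata shares before constraints: Finishing 458.11; Logistics 1,032.12; Tooling 1,704.31; Plating 589.10; Machining 1,788.28; R&D 528.09.
Cap binds for Tooling ($1,000); balance $5,100 reallocated over remaining floor area 20,102.
Redistributed shares: Finishing 531.51 → $500; Logistics 1,197.49 → $1,200; Plating 683.48 → $700; Machining 2,074.81 → $2,100; R&D 612.70 → $600.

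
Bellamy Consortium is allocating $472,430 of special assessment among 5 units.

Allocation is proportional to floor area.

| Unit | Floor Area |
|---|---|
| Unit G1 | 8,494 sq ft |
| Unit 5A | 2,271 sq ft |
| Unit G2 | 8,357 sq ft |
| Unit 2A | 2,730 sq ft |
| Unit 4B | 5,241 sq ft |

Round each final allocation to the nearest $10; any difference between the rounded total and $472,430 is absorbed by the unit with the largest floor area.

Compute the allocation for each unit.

Combined floor area = 8,494 + 2,271 + 8,357 + 2,730 + 5,241 = 27,093.
Raw shares: Unit G1 148,112.81; Unit 5A 39,600.21; Unit G2 145,723.90; Unit 2A 47,603.95; Unit 4B 91,389.13.
After rounding ($10): Unit G1 $148,110; Unit 5A $39,600; Unit G2 $145,720; Unit 2A $47,600; Unit 4B $91,390. Sum = $472,420.
Difference $472,430 − $472,420 = +$10 applied to largest floor area (Unit G1): Unit G1 becomes $148,120.

Unit G1: $148,120; Unit 5A: $39,600; Unit G2: $145,720; Unit 2A: $47,600; Unit 4B: $91,390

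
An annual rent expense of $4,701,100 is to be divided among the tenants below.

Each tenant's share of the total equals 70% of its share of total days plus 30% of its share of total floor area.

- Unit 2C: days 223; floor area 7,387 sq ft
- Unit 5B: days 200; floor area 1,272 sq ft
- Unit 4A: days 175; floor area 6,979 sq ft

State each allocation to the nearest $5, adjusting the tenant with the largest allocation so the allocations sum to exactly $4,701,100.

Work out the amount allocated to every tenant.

Unit 2C: $1,893,365; Unit 5B: $1,215,310; Unit 4A: $1,592,425

Days total 598; floor area total 15,638.
Combined weights (70% days + 30% floor area): Unit 2C 0.4027; Unit 5B 0.2585; Unit 4A 0.3387.
Unrounded shares: Unit 2C 1,893,364.66; Unit 5B 1,215,308.67; Unit 4A 1,592,426.67.
At nearest $5: Unit 2C $1,893,365; Unit 5B $1,215,310; Unit 4A $1,592,425. Sum = $4,701,100.
Rounded total matches; no reconciliation needed.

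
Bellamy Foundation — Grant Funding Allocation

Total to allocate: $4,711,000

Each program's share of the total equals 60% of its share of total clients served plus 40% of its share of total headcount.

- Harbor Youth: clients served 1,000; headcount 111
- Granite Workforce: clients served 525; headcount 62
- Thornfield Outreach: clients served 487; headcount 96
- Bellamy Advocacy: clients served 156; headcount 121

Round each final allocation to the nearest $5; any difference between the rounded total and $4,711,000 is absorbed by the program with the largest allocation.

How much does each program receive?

Totals — clients served 2,168, headcount 390.
Combined weights (60% clients served + 40% headcount): Harbor Youth 0.3906; Granite Workforce 0.2089; Thornfield Outreach 0.2332; Bellamy Advocacy 0.1673.
Unrounded shares: Harbor Youth 1,840,111.52; Granite Workforce 984,056.98; Thornfield Outreach 1,098,794.28; Bellamy Advocacy 788,037.22.
Rounded to nearest $5: Harbor Youth $1,840,110; Granite Workforce $984,055; Thornfield Outreach $1,098,795; Bellamy Advocacy $788,035. Sum = $4,710,995.
Difference $4,711,000 − $4,710,995 = +$5 applied to largest allocation (Harbor Youth): Harbor Youth becomes $1,840,115.

Harbor Youth: $1,840,115 | Granite Workforce: $984,055 | Thornfield Outreach: $1,098,795 | Bellamy Advocacy: $788,035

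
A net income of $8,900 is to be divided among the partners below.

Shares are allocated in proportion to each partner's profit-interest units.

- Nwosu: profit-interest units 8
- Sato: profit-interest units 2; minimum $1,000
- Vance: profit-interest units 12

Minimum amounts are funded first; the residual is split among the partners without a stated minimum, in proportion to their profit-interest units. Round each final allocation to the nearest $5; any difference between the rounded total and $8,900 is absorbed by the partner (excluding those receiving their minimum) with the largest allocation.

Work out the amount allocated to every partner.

Nwosu: $3,160 · Sato: $1,000 · Vance: $4,740

Fund the minimums — Sato $1,000. Remaining pool $7,900.
Remaining pool split over remaining profit-interest units 20: Nwosu 3,160.00 → $3,160; Vance 4,740.00 → $4,740.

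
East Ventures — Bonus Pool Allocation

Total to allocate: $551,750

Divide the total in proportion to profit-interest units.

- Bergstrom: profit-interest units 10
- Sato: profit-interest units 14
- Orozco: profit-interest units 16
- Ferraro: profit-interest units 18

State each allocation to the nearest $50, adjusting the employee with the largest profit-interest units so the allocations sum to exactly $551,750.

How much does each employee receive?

Combined profit-interest units = 10 + 14 + 16 + 18 = 58.
Pro-rata amounts: Bergstrom 95,129.31; Sato 133,181.03; Orozco 152,206.90; Ferraro 171,232.76.
At nearest $50: Bergstrom $95,150; Sato $133,200; Orozco $152,200; Ferraro $171,250. Sum = $551,800.
Difference $551,750 − $551,800 = −$50 applied to largest profit-interest units (Ferraro): Ferraro becomes $171,200.

Bergstrom: $95,150 · Sato: $133,200 · Orozco: $152,200 · Ferraro: $171,200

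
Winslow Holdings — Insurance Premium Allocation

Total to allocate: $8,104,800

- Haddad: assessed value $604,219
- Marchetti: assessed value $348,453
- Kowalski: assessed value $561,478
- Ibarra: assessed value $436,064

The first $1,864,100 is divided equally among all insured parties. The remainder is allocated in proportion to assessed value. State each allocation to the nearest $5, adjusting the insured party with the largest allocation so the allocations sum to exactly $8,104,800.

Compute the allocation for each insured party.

$1,864,100 shared equally gives $466,025 per insured party.
Remainder $6,240,700 by assessed value (total 1,950,214): Haddad 1,933,505.51 → $1,933,505; Marchetti 1,115,052.32 → $1,115,050; Kowalski 1,796,733.98 → $1,796,735; Ibarra 1,395,408.20 → $1,395,410.
Totals: Haddad $466,025 + $1,933,505 = $2,399,530; Marchetti $466,025 + $1,115,050 = $1,581,075; Kowalski $466,025 + $1,796,735 = $2,262,760; Ibarra $466,025 + $1,395,410 = $1,861,435.

Haddad: $2,399,530 · Marchetti: $1,581,075 · Kowalski: $2,262,760 · Ibarra: $1,861,435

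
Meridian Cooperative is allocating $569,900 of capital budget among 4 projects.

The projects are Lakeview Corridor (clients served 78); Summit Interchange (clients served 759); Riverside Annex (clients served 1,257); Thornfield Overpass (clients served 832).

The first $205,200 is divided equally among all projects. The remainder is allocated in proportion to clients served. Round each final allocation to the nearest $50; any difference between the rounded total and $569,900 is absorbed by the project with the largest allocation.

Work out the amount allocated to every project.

Lakeview Corridor: $61,000 | Summit Interchange: $145,900 | Riverside Annex: $208,000 | Thornfield Overpass: $155,000

First tranche $205,200 split equally: $51,300 each.
Remainder $364,700 by clients served (total 2,926): Lakeview Corridor 9,722.01 → $9,700; Summit Interchange 94,602.63 → $94,600; Riverside Annex 156,673.92 → $156,650; Thornfield Overpass 103,701.44 → $103,700.
Rounding difference +$50 on remainder applied to Riverside Annex.
Totals: Lakeview Corridor $51,300 + $9,700 = $61,000; Summit Interchange $51,300 + $94,600 = $145,900; Riverside Annex $51,300 + $156,700 = $208,000; Thornfield Overpass $51,300 + $103,700 = $155,000.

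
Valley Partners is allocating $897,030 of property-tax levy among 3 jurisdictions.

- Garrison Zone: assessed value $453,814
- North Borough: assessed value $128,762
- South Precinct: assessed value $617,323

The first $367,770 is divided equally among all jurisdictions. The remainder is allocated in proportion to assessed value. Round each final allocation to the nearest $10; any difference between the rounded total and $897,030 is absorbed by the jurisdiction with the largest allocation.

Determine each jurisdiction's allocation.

Equal tier: $367,770 ÷ 3 = $122,590 apiece.
Remainder $529,260 by assessed value (total 1,199,899): Garrison Zone 200,171.51 → $200,170; North Borough 56,795.26 → $56,800; South Precinct 272,293.23 → $272,290.
Totals: Garrison Zone $122,590 + $200,170 = $322,760; North Borough $122,590 + $56,800 = $179,390; South Precinct $122,590 + $272,290 = $394,880.

Garrison Zone: $322,760; North Borough: $179,390; South Precinct: $394,880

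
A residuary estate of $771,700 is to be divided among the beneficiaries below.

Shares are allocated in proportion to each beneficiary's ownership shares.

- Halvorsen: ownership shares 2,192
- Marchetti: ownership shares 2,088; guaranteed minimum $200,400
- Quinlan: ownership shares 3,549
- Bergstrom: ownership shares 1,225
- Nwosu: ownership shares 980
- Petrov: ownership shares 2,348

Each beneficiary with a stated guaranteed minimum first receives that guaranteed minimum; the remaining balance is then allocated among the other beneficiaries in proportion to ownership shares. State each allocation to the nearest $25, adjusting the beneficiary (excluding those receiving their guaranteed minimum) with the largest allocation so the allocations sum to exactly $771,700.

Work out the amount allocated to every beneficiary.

Halvorsen: $121,650 · Marchetti: $200,400 · Quinlan: $196,975 · Bergstrom: $67,975 · Nwosu: $54,400 · Petrov: $130,300

Fund the minimums — Marchetti $200,400. Remaining pool $571,300.
Remaining pool split over remaining ownership shares 10,294: Halvorsen 121,652.38 → $121,650; Quinlan 196,963.64 → $196,975; Bergstrom 67,985.48 → $67,975; Nwosu 54,388.38 → $54,400; Petrov 130,310.12 → $130,300.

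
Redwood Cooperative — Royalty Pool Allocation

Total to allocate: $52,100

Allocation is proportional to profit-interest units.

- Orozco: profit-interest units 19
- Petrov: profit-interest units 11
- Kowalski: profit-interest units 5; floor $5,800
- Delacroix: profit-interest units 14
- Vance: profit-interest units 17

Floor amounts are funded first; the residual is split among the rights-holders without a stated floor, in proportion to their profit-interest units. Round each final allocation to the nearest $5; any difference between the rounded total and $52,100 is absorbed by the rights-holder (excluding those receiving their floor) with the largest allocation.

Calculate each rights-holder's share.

Minimums first: Kowalski $5,800. Residual $46,300.
Residual split over remaining profit-interest units 61: Orozco 14,421.31 → $14,420; Petrov 8,349.18 → $8,350; Delacroix 10,626.23 → $10,625; Vance 12,903.28 → $12,905.

Orozco: $14,420 | Petrov: $8,350 | Kowalski: $5,800 | Delacroix: $10,625 | Vance: $12,905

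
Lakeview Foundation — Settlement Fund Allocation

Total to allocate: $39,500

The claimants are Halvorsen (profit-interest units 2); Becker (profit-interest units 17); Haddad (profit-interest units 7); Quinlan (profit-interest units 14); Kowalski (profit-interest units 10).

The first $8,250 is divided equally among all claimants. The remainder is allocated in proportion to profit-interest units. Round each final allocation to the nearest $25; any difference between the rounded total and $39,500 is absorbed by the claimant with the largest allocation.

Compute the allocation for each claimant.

Equal tier: $8,250 ÷ 5 = $1,650 apiece.
Remainder $31,250 by profit-interest units (total 50): Halvorsen 1,250.00 → $1,250; Becker 10,625.00 → $10,625; Haddad 4,375.00 → $4,375; Quinlan 8,750.00 → $8,750; Kowalski 6,250.00 → $6,250.
Totals: Halvorsen $1,650 + $1,250 = $2,900; Becker $1,650 + $10,625 = $12,275; Haddad $1,650 + $4,375 = $6,025; Quinlan $1,650 + $8,750 = $10,400; Kowalski $1,650 + $6,250 = $7,900.

Halvorsen: $2,900; Becker: $12,275; Haddad: $6,025; Quinlan: $10,400; Kowalski: $7,900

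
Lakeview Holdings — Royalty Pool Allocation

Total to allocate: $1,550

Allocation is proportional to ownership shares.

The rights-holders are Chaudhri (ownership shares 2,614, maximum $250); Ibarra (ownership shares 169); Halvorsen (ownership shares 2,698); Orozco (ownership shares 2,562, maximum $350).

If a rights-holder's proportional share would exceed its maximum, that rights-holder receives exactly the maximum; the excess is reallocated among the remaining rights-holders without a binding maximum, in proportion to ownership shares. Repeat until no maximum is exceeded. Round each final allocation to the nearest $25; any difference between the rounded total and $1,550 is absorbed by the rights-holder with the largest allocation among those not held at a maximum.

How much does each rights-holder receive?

Chaudhri: $250; Ibarra: $50; Halvorsen: $900; Orozco: $350

Ownership shares total: 8,043.
Unconstrained shares: Chaudhri 503.75; Ibarra 32.57; Halvorsen 519.94; Orozco 493.73.
Held at cap: Chaudhri ($250), Orozco ($350); residual $950 reallocated over remaining ownership shares 2,867.
Shares after redistribution: Ibarra 56.00 → $50; Halvorsen 894.00 → $900.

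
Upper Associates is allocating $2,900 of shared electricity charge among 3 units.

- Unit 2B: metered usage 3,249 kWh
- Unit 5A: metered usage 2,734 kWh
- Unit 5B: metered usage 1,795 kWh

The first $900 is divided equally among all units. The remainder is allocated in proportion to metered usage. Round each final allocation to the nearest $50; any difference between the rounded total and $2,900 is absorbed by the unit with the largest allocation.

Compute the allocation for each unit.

Unit 2B: $1,150; Unit 5A: $1,000; Unit 5B: $750

$900 shared equally gives $300 per unit.
Remainder $2,000 by metered usage (total 7,778): Unit 2B 835.43 → $850; Unit 5A 703.01 → $700; Unit 5B 461.56 → $450.
Totals: Unit 2B $300 + $850 = $1,150; Unit 5A $300 + $700 = $1,000; Unit 5B $300 + $450 = $750.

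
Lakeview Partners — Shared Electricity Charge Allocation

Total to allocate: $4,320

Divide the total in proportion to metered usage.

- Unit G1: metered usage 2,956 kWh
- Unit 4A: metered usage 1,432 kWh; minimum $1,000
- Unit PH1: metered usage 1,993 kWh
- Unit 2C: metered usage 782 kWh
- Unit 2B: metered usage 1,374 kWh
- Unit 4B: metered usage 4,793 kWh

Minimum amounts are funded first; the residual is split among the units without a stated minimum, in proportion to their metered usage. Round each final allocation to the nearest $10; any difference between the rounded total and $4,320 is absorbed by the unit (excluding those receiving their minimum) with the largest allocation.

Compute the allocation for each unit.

Minimums first: Unit 4A $1,000. Residual $3,320.
Residual split over remaining metered usage 11,898: Unit G1 824.84 → $820; Unit PH1 556.12 → $560; Unit 2C 218.21 → $220; Unit 2B 383.40 → $380; Unit 4B 1,337.43 → $1,340.

Unit G1: $820 · Unit 4A: $1,000 · Unit PH1: $560 · Unit 2C: $220 · Unit 2B: $380 · Unit 4B: $1,340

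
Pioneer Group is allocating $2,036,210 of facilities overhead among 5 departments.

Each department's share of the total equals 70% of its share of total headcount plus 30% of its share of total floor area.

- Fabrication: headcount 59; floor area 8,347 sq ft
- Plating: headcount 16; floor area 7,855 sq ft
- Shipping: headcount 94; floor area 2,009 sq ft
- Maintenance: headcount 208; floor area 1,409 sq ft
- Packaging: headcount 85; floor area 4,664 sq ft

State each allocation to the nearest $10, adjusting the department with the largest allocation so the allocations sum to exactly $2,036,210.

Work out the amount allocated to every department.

Headcount total 462; floor area total 24,284.
Blended shares (70% headcount + 30% floor area): Fabrication 0.1925; Plating 0.1213; Shipping 0.1672; Maintenance 0.3326; Packaging 0.1864.
Unrounded shares: Fabrication 391,993.27; Plating 246,954.86; Shipping 340,541.98; Maintenance 677,158.00; Packaging 379,561.89.
Rounded to nearest $10: Fabrication $391,990; Plating $246,950; Shipping $340,540; Maintenance $677,160; Packaging $379,560. Sum = $2,036,200.
Difference $2,036,210 − $2,036,200 = +$10 applied to largest allocation (Maintenance): Maintenance becomes $677,170.

Fabrication: $391,990; Plating: $246,950; Shipping: $340,540; Maintenance: $677,170; Packaging: $379,560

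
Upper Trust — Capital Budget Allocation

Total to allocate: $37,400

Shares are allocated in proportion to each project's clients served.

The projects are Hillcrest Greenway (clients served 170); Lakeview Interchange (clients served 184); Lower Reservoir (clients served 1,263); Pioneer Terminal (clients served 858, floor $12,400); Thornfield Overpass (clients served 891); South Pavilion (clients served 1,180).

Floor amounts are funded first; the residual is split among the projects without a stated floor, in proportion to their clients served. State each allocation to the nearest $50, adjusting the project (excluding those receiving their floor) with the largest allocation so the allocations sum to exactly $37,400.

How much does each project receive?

Minimums first: Pioneer Terminal $12,400. Balance $25,000.
Balance split over remaining clients served 3,688: Hillcrest Greenway 1,152.39 → $1,150; Lakeview Interchange 1,247.29 → $1,250; Lower Reservoir 8,561.55 → $8,550; Thornfield Overpass 6,039.86 → $6,050; South Pavilion 7,998.92 → $8,000.

Hillcrest Greenway: $1,150 · Lakeview Interchange: $1,250 · Lower Reservoir: $8,550 · Pioneer Terminal: $12,400 · Thornfield Overpass: $6,050 · South Pavilion: $8,000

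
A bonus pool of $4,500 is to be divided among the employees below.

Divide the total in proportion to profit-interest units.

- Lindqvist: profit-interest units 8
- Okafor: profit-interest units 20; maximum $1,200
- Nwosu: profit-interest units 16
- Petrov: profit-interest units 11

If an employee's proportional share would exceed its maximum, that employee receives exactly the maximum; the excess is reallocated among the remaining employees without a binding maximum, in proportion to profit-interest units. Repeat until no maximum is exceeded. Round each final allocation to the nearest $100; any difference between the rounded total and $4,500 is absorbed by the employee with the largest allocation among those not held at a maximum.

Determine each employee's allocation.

Lindqvist: $800 | Okafor: $1,200 | Nwosu: $1,500 | Petrov: $1,000

Combined profit-interest units = 55.
Pro-rata shares before constraints: Lindqvist 654.55; Okafor 1,636.36; Nwosu 1,309.09; Petrov 900.00.
Capped: Okafor ($1,200); remaining pool $3,300 reallocated over remaining profit-interest units 35.
Shares after redistribution: Lindqvist 754.29 → $800; Nwosu 1,508.57 → $1,500; Petrov 1,037.14 → $1,000.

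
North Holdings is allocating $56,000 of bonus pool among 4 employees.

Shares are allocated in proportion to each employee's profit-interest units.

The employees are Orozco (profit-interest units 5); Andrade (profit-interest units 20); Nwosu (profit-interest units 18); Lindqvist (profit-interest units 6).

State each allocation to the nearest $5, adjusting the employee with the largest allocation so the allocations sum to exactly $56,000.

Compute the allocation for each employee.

Sum of profit-interest units: 49.
Proportional shares: Orozco 5/49 × $56,000 = 5,714.29; Andrade 20/49 × $56,000 = 22,857.14; Nwosu 18/49 × $56,000 = 20,571.43; Lindqvist 6/49 × $56,000 = 6,857.14.
Rounded to nearest $5: Orozco $5,715; Andrade $22,855; Nwosu $20,570; Lindqvist $6,855. Sum = $55,995.
Difference $56,000 − $55,995 = +$5 applied to largest allocation (Andrade): Andrade becomes $22,860.

Orozco: $5,715; Andrade: $22,860; Nwosu: $20,570; Lindqvist: $6,855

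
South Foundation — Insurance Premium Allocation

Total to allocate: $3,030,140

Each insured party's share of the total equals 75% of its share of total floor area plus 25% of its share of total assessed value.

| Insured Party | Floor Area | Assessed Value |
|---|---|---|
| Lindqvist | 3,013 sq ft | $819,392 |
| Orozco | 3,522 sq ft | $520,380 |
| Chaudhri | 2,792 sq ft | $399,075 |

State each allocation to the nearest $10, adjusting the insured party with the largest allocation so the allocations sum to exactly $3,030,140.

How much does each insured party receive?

Floor area total 9,327; assessed value total 1,738,847.
Composite weights (75% floor area + 25% assessed value): Lindqvist 0.3601; Orozco 0.3580; Chaudhri 0.2819.
Unrounded shares: Lindqvist 1,091,114.86; Orozco 1,084,871.49; Chaudhri 854,153.65.
Rounded to nearest $10: Lindqvist $1,091,110; Orozco $1,084,870; Chaudhri $854,150. Sum = $3,030,130.
Difference $3,030,140 − $3,030,130 = +$10 applied to largest allocation (Lindqvist): Lindqvist becomes $1,091,120.

Lindqvist: $1,091,120; Orozco: $1,084,870; Chaudhri: $854,150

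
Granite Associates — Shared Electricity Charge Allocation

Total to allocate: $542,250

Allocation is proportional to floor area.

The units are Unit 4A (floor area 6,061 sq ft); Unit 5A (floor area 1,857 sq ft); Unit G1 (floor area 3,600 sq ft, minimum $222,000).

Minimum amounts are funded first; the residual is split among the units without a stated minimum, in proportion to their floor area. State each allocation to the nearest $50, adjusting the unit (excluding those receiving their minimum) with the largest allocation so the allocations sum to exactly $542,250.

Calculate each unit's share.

Guaranteed amounts: Unit G1 $222,000. Remaining pool $320,250.
Remaining pool split over remaining floor area 7,918: Unit 4A 245,142.11 → $245,150; Unit 5A 75,107.89 → $75,100.

Unit 4A: $245,150 · Unit 5A: $75,100 · Unit G1: $222,000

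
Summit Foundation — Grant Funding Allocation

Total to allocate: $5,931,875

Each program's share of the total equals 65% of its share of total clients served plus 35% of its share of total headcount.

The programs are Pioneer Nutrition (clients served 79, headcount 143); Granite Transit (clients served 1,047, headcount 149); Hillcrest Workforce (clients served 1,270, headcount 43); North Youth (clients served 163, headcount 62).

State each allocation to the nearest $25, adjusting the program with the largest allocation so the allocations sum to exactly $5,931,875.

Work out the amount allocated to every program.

Pioneer Nutrition: $866,875; Granite Transit: $2,356,750; Hillcrest Workforce: $2,138,425; North Youth: $569,825

Totals — clients served 2,559, headcount 397.
Blended shares (65% clients served + 35% headcount): Pioneer Nutrition 0.1461; Granite Transit 0.3973; Hillcrest Workforce 0.3605; North Youth 0.0961.
Pro-rata amounts: Pioneer Nutrition 866,866.19; Granite Transit 2,356,757.25; Hillcrest Workforce 2,138,418.80; North Youth 569,832.77.
At nearest $25: Pioneer Nutrition $866,875; Granite Transit $2,356,750; Hillcrest Workforce $2,138,425; North Youth $569,825. Sum = $5,931,875.
No rounding difference to absorb.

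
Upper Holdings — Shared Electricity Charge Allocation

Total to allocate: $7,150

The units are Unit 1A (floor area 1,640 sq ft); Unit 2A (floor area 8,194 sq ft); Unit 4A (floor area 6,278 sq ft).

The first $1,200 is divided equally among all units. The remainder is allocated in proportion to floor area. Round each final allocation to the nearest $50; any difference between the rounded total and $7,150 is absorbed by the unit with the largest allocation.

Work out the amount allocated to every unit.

Unit 1A: $1,000 | Unit 2A: $3,450 | Unit 4A: $2,700

$1,200 shared equally gives $400 per unit.
Remainder $5,950 by floor area (total 16,112): Unit 1A 605.64 → $600; Unit 2A 3,025.96 → $3,050; Unit 4A 2,318.40 → $2,300.
Totals: Unit 1A $400 + $600 = $1,000; Unit 2A $400 + $3,050 = $3,450; Unit 4A $400 + $2,300 = $2,700.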